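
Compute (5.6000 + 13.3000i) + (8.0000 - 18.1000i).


Real: 5.6 + 8 = 13.6
Imag: 13.3 - 18.1 = -4.8

13.6000 - 4.8000i


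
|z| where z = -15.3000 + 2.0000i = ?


|z| = sqrt((-15.3)^2 + 2^2) = sqrt(234.09 + 4) = sqrt(238.09) = 15.4302

|z| = 15.4302


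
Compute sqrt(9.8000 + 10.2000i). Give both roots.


|z| = sqrt(96.04+104.04) = 14.1450
sqrt((|z|+a)/2) = sqrt((14.1450+9.8)/2) = sqrt(11.9725) = 3.4601
sqrt((|z|-a)/2) = sqrt((14.1450-9.8)/2) = sqrt(2.1725) = 1.4739

±(3.4601 + 1.4739i) i.e. 3.4601 + 1.4739i and -3.4601 - 1.4739i


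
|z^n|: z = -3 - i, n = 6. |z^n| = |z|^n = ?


|z| = sqrt(9+1) = sqrt(10) = 3.1623
|z^6| = |z|^6 = (sqrt(10))^6 = 10^3 = 1000

|z^6| = 1000


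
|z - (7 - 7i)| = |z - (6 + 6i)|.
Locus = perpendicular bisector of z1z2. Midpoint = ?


Equal distances means the locus is the perpendicular bisector of z1 and z2.
Midpoint = ((7+6)/2, (-7+6)/2) = (6.5000, -0.5000)

Perpendicular bisector through (6.5000, -0.5000)


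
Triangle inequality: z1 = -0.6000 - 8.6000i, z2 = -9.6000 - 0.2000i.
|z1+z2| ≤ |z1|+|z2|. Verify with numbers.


|z1| = sqrt((-0.6)^2 + (-8.6)^2) = sqrt(74.32) = 8.6209
|z2| = sqrt((-9.6)^2 + (-0.2)^2) = sqrt(92.2) = 9.6021
z1+z2 = -10.2000 - 8.8000i
|z1+z2| = sqrt(181.48) = 13.4715
|z1|+|z2| = 8.6209 + 9.6021 = 18.2230

|z1+z2| = 13.4715 ≤ |z1|+|z2| = 18.2230 (verified)


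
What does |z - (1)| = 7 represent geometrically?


|z - z0| = r is a circle with center z0 and radius r.
Center = (1, 0), radius = 7

Circle with center (1, 0) and radius 7


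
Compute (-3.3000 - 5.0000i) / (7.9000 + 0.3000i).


Conjugate of z2 = 7.9000 - 0.3000i
Numerator: (-3.3000 - 5.0000i)(7.9000 - 0.3000i) = -27.5700 - 38.5100i
Denominator: 7.9^2 + 0.3^2 = 62.5
Result = (-27.5700 - 38.5100i)/62.5

-0.4411 - 0.6162i


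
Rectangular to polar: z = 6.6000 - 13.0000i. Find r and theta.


r = sqrt(43.56+169) = sqrt(212.56) = 14.5794
theta = atan2(-13, 6.6) = -63.0834 degrees

r = 14.5794, theta = -63.0834 degrees


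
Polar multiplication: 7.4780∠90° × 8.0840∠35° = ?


r = 7.4780 * 8.0840 = 60.4522
theta = 90° + 35° = 125° = 125° (mod 360)

60.4522 cis(125°)


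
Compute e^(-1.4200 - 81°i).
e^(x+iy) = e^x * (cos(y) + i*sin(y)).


e^-1.4200 = 0.2417
cos(-81°) = 0.1564
sin(-81°) = -0.9877
Real = 0.2417*0.1564 = 0.0378
Imag = 0.2417*(-0.9877) = -0.2387

0.0378 - 0.2387i


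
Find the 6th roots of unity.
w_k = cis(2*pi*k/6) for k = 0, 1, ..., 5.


The 6th roots of unity are cis(360k/6°) for k=0..5
Angle step = 360/6 = 60°
Primitive root: cis(60°)
Primitive root = 0.5000 + 0.8660i

6 roots at angles: 0°, 60°, 120°, 180°, 240°, 300°


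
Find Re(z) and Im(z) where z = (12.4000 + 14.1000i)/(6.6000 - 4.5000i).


Multiply by conjugate: (12.4000 + 14.1000i)(6.6000 + 4.5000i) / (6.6^2 + (-4.5)^2)
Numerator real = 12.4*6.6 + 14.1*(-4.5) = 18.39
Numerator imag = 14.1*6.6 - 12.4*(-4.5) = 148.86
Denominator = 63.81
Re(z) = 18.39/63.81 = 0.2882
Im(z) = 148.86/63.81 = 2.3329

Re(z) = 0.2882, Im(z) = 2.3329


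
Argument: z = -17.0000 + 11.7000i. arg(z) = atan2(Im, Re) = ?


Re = -17, Im = 11.7
arg = atan2(11.7, -17) = 145.4629 degrees

arg(z) = 145.4629 degrees


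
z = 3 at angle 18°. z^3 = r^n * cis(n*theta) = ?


r^3 = 3^3 = 27
n*theta = 3*18° = 54° = 54° (mod 360)
a = 27*cos(54°) = 15.8702
b = 27*sin(54°) = 21.8435

27 cis(54°) = 15.8702 + 21.8435i


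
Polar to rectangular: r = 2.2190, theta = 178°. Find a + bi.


a = 2.2190*cos(178°) = 2.2190*(-0.99939) = -2.2176
b = 2.2190*sin(178°) = 2.2190*0.0349 = 0.0774

-2.2176 + 0.0774i


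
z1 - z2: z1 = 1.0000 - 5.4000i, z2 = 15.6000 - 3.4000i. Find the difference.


Real: 1 - 15.6 = -14.6
Imag: -5.4 + 3.4 = -2

-14.6000 - 2.0000i


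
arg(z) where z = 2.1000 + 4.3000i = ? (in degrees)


Re = 2.1, Im = 4.3
arg = atan2(4.3, 2.1) = 63.9704 degrees

arg(z) = 63.9704 degrees


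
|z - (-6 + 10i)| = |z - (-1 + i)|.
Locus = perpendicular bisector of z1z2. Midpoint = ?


Equal distances means the locus is the perpendicular bisector of z1 and z2.
Midpoint = ((-6+(-1))/2, (10+1)/2) = (-3.5000, 5.5000)

Perpendicular bisector through (-3.5000, 5.5000)


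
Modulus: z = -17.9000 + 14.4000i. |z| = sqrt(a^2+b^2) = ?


|z| = sqrt((-17.9)^2 + 14.4^2) = sqrt(320.41 + 207.36) = sqrt(527.77) = 22.9732

|z| = 22.9732


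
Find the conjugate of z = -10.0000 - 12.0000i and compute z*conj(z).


z_bar = -10.0000 + 12.0000i
z*z_bar = (-10)^2 + (-12)^2 = 100 + 144 = 244

z_bar = -10.0000 + 12.0000i, z*z_bar = 244


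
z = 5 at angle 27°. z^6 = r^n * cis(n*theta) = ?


r^6 = 5^6 = 15625
n*theta = 6*27° = 162° = 162° (mod 360)
a = 15625*cos(162°) = -14860.2581
b = 15625*sin(162°) = 4828.3905

15625 cis(162°) = -14860.2581 + 4828.3905i


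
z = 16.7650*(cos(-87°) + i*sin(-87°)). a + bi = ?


a = 16.7650*cos(-87°) = 16.7650*0.052336 = 0.8774
b = 16.7650*sin(-87°) = 16.7650*(-0.99863) = -16.7420

0.8774 - 16.7420i


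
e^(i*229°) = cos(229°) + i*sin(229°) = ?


cos(229°) = -0.6561
sin(229°) = -0.7547

e^(i*229°) = -0.6561 - 0.7547i


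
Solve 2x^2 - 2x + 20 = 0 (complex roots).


disc = (-2)^2 - 4*2*20 = 4 - 160 = -156
sqrt(|disc|) = sqrt(156) = 12.4900
Real part = 2/(2*2) = 0.5000
Imag part = 12.4900/(2*2) = 3.1225

0.5000 ± 3.1225i


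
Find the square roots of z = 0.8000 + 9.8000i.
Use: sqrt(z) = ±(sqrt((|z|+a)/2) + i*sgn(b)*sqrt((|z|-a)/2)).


|z| = sqrt(0.64+96.04) = 9.8326
sqrt((|z|+a)/2) = sqrt((9.8326+0.8)/2) = sqrt(5.3163) = 2.3057
sqrt((|z|-a)/2) = sqrt((9.8326-0.8)/2) = sqrt(4.5163) = 2.1252

±(2.3057 + 2.1252i) i.e. 2.3057 + 2.1252i and -2.3057 - 2.1252i


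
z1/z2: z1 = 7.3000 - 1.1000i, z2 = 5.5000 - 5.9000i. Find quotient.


Conjugate of z2 = 5.5000 + 5.9000i
Numerator: (7.3000 - 1.1000i)(5.5000 + 5.9000i) = 46.6400 + 37.0200i
Denominator: 5.5^2 + (-5.9)^2 = 65.06
Result = (46.6400 + 37.0200i)/65.06

0.7169 + 0.5690i


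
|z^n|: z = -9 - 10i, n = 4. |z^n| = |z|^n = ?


|z| = sqrt(81+100) = sqrt(181) = 13.4536
|z^4| = |z|^4 = (sqrt(181))^4 = 181^2 = 32761

|z^4| = 32761


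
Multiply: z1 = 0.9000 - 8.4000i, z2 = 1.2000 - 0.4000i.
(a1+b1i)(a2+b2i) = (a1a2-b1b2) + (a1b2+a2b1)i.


Real = 0.9*1.2 - (-8.4)*(-0.4) = 1.08 - 3.36 = -2.28
Imag = 0.9*(-0.4) + 1.2*(-8.4) = -0.36 - (10.08) = -10.44

-2.2800 - 10.4400i


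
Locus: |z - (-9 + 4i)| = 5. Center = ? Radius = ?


|z - z0| = r is a circle with center z0 and radius r.
Center = (-9, 4), radius = 5

Circle with center (-9, 4) and radius 5


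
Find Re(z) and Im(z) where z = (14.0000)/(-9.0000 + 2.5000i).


Multiply by conjugate: (14.0000)(-9.0000 - 2.5000i) / ((-9)^2 + 2.5^2)
Numerator real = 14*(-9) + 0*2.5 = -126
Numerator imag = 0*(-9) - 14*2.5 = -35
Denominator = 87.25
Re(z) = -126/87.25 = -1.4441
Im(z) = -35/87.25 = -0.4011

Re(z) = -1.4441, Im(z) = -0.4011


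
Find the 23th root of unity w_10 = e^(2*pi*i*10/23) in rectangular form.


Angle = 360*10/23 = 156.5217°
a = cos(156.5217°) = -0.9172
b = sin(156.5217°) = 0.3984

-0.9172 + 0.3984i


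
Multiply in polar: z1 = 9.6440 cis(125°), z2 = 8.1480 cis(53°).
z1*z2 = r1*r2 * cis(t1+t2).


r = 9.6440 * 8.1480 = 78.5793
theta = 125° + 53° = 178° = 178° (mod 360)

78.5793 cis(178°)


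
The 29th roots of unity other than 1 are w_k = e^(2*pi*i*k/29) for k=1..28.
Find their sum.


With w = e^(2*pi*i/29), all 29 of the 29th roots of unity w^0 = 1, w, ..., w^(28) sum to 0: 1 + w + ... + w^(28) = (1 - w^29)/(1 - w) = 0 since w^29 = 1, w ≠ 1.
Removing the root 1: w + w^2 + ... + w^(28) = 0 - 1 = -1

Sum = -1


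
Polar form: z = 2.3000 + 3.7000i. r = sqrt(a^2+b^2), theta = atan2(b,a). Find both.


r = sqrt(5.29+13.69) = sqrt(18.98) = 4.3566
theta = atan2(3.7, 2.3) = 58.1340 degrees

r = 4.3566, theta = 58.1340 degrees


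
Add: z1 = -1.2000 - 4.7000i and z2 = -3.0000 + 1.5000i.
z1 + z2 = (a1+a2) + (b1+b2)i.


Real: -1.2 - 3 = -4.2
Imag: -4.7 + 1.5 = -3.2

-4.2000 - 3.2000i


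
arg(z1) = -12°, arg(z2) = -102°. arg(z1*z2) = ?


arg(z1*z2) = -12° - 102° = -114°
Normalized to (-180°, 180°]: -114°

-114°


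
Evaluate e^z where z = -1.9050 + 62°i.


e^-1.9050 = 0.1488
cos(62°) = 0.4695
sin(62°) = 0.8829
Real = 0.1488*0.4695 = 0.0699
Imag = 0.1488*0.8829 = 0.1314

0.0699 + 0.1314i


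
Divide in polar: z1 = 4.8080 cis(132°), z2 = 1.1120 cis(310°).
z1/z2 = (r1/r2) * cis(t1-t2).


r = 4.8080 / 1.1120 = 4.3237
theta = 132° - 310° = -178° = 182° (mod 360)

4.3237 cis(182°)


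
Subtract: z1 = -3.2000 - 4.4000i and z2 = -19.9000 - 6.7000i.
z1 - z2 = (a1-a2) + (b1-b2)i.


Real: -3.2 + 19.9 = 16.7
Imag: -4.4 + 6.7 = 2.3

16.7000 + 2.3000i


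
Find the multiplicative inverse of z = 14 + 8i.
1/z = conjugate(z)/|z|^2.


|z|^2 = 196+64 = 260
1/z = (14 - 8i)/260

1/z = 0.0538 - 0.0308i


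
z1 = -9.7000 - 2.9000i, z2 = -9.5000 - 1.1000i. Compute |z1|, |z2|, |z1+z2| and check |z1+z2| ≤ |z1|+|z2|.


|z1| = sqrt((-9.7)^2 + (-2.9)^2) = sqrt(102.5) = 10.1242
|z2| = sqrt((-9.5)^2 + (-1.1)^2) = sqrt(91.46) = 9.5635
z1+z2 = -19.2000 - 4.0000i
|z1+z2| = sqrt(384.64) = 19.6122
|z1|+|z2| = 10.1242 + 9.5635 = 19.6877

|z1+z2| = 19.6122 ≤ |z1|+|z2| = 19.6877 (verified)


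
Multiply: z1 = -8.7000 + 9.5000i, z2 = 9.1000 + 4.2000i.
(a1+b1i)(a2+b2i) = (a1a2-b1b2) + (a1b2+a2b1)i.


Real = -8.7*9.1 - 9.5*4.2 = -79.17 - 39.9 = -119.07
Imag = -8.7*4.2 + 9.1*9.5 = -36.54 + 86.45 = 49.91

-119.0700 + 49.9100i


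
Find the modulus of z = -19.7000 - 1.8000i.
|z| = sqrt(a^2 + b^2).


|z| = sqrt((-19.7)^2 + (-1.8)^2) = sqrt(388.09 + 3.24) = sqrt(391.33) = 19.7821

|z| = 19.7821


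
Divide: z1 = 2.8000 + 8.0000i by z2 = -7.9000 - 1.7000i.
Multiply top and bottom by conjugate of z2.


Conjugate of z2 = -7.9000 + 1.7000i
Numerator: (2.8000 + 8.0000i)(-7.9000 + 1.7000i) = -35.7200 - 58.4400i
Denominator: (-7.9)^2 + (-1.7)^2 = 65.3
Result = (-35.7200 - 58.4400i)/65.3

-0.5470 - 0.8949i


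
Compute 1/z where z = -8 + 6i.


|z|^2 = 64+36 = 100
1/z = (-8 - 6i)/100

1/z = -0.0800 - 0.0600i


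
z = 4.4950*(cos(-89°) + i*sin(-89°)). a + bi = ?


a = 4.4950*cos(-89°) = 4.4950*0.01745 = 0.0784
b = 4.4950*sin(-89°) = 4.4950*(-0.99985) = -4.4943

0.0784 - 4.4943i


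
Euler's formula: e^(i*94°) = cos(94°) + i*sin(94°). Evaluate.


cos(94°) = -0.0698
sin(94°) = 0.9976

e^(i*94°) = -0.0698 + 0.9976i


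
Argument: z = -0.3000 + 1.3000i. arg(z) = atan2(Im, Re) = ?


Re = -0.3, Im = 1.3
arg = atan2(1.3, -0.3) = 102.9946 degrees

arg(z) = 102.9946 degrees


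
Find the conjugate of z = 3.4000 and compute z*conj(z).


z_bar = 3.4000
z*z_bar = 3.4^2 + 0^2 = 11.56 + 0 = 11.56

z_bar = 3.4000, z*z_bar = 11.56


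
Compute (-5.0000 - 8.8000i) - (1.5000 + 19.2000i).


Real: -5 - 1.5 = -6.5
Imag: -8.8 - 19.2 = -28

-6.5000 - 28.0000i


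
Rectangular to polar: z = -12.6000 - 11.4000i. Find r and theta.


r = sqrt(158.76+129.96) = sqrt(288.72) = 16.9918
theta = atan2(-11.4, -12.6) = -137.8624 degrees

r = 16.9918, theta = -137.8624 degrees


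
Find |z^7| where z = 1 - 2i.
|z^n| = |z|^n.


|z| = sqrt(1+4) = sqrt(5) = 2.2361
|z^7| = |z|^7 = (sqrt(5))^7 = 5^3 * sqrt(5) = 125*sqrt(5)

|z^7| = 125*sqrt(5) ≈ 279.5085


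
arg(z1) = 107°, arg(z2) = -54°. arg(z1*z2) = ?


arg(z1*z2) = 107° - 54° = 53°
Normalized to (-180°, 180°]: 53°

53°


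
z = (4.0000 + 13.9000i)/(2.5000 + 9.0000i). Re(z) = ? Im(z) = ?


Multiply by conjugate: (4.0000 + 13.9000i)(2.5000 - 9.0000i) / (2.5^2 + 9^2)
Numerator real = 4*2.5 + 13.9*9 = 135.1
Numerator imag = 13.9*2.5 - 4*9 = -1.25
Denominator = 87.25
Re(z) = 135.1/87.25 = 1.5484
Im(z) = -1.25/87.25 = -0.0143

Re(z) = 1.5484, Im(z) = -0.0143


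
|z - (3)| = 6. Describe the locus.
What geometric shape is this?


|z - z0| = r is a circle with center z0 and radius r.
Center = (3, 0), radius = 6

Circle with center (3, 0) and radius 6


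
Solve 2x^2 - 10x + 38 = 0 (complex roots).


disc = (-10)^2 - 4*2*38 = 100 - 304 = -204
sqrt(|disc|) = sqrt(204) = 14.2829
Real part = 10/(2*2) = 2.5000
Imag part = 14.2829/(2*2) = 3.5707

2.5000 ± 3.5707i


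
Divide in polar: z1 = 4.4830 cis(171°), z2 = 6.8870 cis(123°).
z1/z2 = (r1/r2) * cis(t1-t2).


r = 4.4830 / 6.8870 = 0.6509
theta = 171° - 123° = 48° = 48° (mod 360)

0.6509 cis(48°)


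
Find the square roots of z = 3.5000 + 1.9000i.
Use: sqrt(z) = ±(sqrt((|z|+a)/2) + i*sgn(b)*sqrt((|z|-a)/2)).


|z| = sqrt(12.25+3.61) = 3.9825
sqrt((|z|+a)/2) = sqrt((3.9825+3.5)/2) = sqrt(3.7412) = 1.9342
sqrt((|z|-a)/2) = sqrt((3.9825-3.5)/2) = sqrt(0.2412) = 0.4912

±(1.9342 + 0.4912i) i.e. 1.9342 + 0.4912i and -1.9342 - 0.4912i


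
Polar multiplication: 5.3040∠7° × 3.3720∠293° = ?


r = 5.3040 * 3.3720 = 17.8851
theta = 7° + 293° = 300° = 300° (mod 360)

17.8851 cis(300°)


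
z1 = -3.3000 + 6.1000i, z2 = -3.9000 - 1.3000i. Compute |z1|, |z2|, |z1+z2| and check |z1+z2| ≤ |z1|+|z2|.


|z1| = sqrt((-3.3)^2 + 6.1^2) = sqrt(48.1) = 6.9354
|z2| = sqrt((-3.9)^2 + (-1.3)^2) = sqrt(16.9) = 4.1110
z1+z2 = -7.2000 + 4.8000i
|z1+z2| = sqrt(74.88) = 8.6533
|z1|+|z2| = 6.9354 + 4.1110 = 11.0464

|z1+z2| = 8.6533 ≤ |z1|+|z2| = 11.0464 (verified)


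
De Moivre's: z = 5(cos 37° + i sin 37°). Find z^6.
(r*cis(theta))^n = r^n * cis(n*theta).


r^6 = 5^6 = 15625
n*theta = 6*37° = 222° = 222° (mod 360)
a = 15625*cos(222°) = -11611.6379
b = 15625*sin(222°) = -10455.1657

15625 cis(222°) = -11611.6379 - 10455.1657i


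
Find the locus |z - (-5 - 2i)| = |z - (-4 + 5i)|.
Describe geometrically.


Equal distances means the locus is the perpendicular bisector of z1 and z2.
Midpoint = ((-5+(-4))/2, (-2+5)/2) = (-4.5000, 1.5000)

Perpendicular bisector through (-4.5000, 1.5000)


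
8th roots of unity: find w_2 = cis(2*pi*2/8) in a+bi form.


Angle = 360*2/8 = 90°
a = cos(90°) = 0
b = sin(90°) = 1.0000

0 + 1.0000i


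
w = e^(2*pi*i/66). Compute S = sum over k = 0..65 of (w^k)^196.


The roots are w_k = w^k with w = e^(2*pi*i/66), and (w^k)^196 = (w^196)^k.
So S = 1 + u + u^2 + ... + u^(65) with u = w^196.
196 = 2*66 + 64, so 196 is not a multiple of 66: u = (w^66)^2 * w^64 = w^64 ≠ 1 (w is a primitive 66th root), while u^66 = (w^66)^196 = 1.
Geometric series: S = (1 - u^66)/(1 - u) = (1 - 1)/(1 - u) = 0

S = 0


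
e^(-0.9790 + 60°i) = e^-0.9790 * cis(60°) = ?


e^-0.9790 = 0.37569
cos(60°) = 0.5
sin(60°) = 0.86603
Real = 0.37569*0.5 = 0.1878
Imag = 0.37569*0.86603 = 0.3254

0.1878 + 0.3254i


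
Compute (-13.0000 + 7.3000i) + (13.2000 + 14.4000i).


Real: -13 + 13.2 = 0.2
Imag: 7.3 + 14.4 = 21.7

0.2000 + 21.7000i


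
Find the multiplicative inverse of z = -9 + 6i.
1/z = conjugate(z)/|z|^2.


|z|^2 = 81+36 = 117
1/z = (-9 - 6i)/117

1/z = -0.0769 - 0.0513i


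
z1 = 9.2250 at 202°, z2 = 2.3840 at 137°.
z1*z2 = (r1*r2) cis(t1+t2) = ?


r = 9.2250 * 2.3840 = 21.9924
theta = 202° + 137° = 339° = 339° (mod 360)

21.9924 cis(339°)


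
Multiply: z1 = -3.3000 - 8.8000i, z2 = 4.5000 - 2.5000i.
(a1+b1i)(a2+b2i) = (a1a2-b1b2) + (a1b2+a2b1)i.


Real = -3.3*4.5 - (-8.8)*(-2.5) = -14.85 - 22 = -36.85
Imag = -3.3*(-2.5) + 4.5*(-8.8) = 8.25 - (39.6) = -31.35

-36.8500 - 31.3500i


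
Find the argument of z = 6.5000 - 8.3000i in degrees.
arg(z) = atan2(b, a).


Re = 6.5, Im = -8.3
arg = atan2(-8.3, 6.5) = -51.9343 degrees

arg(z) = -51.9343 degrees


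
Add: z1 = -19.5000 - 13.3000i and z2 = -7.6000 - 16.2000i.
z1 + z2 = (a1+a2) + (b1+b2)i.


Real: -19.5 - 7.6 = -27.1
Imag: -13.3 - 16.2 = -29.5

-27.1000 - 29.5000i


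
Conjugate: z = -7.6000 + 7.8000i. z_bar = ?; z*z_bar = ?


z_bar = -7.6000 - 7.8000i
z*z_bar = (-7.6)^2 + 7.8^2 = 57.76 + 60.84 = 118.6

z_bar = -7.6000 - 7.8000i, z*z_bar = 118.6


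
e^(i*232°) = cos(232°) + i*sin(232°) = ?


cos(232°) = -0.6157
sin(232°) = -0.7880

e^(i*232°) = -0.6157 - 0.7880i


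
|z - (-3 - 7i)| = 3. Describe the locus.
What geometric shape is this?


|z - z0| = r is a circle with center z0 and radius r.
Center = (-3, -7), radius = 3

Circle with center (-3, -7) and radius 3


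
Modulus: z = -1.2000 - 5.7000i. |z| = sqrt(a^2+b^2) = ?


|z| = sqrt((-1.2)^2 + (-5.7)^2) = sqrt(1.44 + 32.49) = sqrt(33.93) = 5.8249

|z| = 5.8249


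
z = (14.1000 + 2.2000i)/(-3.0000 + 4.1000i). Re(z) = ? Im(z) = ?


Multiply by conjugate: (14.1000 + 2.2000i)(-3.0000 - 4.1000i) / ((-3)^2 + 4.1^2)
Numerator real = 14.1*(-3) + 2.2*4.1 = -33.28
Numerator imag = 2.2*(-3) - 14.1*4.1 = -64.41
Denominator = 25.81
Re(z) = -33.28/25.81 = -1.2894
Im(z) = -64.41/25.81 = -2.4955

Re(z) = -1.2894, Im(z) = -2.4955


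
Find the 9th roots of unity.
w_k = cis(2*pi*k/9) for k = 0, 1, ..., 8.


The 9th roots of unity are cis(360k/9°) for k=0..8
Angle step = 360/9 = 40°
Primitive root: cis(40°)
Primitive root = 0.7660 + 0.6428i

9 roots at angles: 0°, 40°, 80°, 120°, 160°, 200°, 240°, 280°, 320°


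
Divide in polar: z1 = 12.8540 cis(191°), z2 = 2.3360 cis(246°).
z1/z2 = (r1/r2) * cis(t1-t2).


r = 12.8540 / 2.3360 = 5.5026
theta = 191° - 246° = -55° = 305° (mod 360)

5.5026 cis(305°)


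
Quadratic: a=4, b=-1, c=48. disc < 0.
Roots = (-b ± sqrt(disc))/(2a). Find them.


disc = (-1)^2 - 4*4*48 = 1 - 768 = -767
sqrt(|disc|) = sqrt(767) = 27.6948
Real part = 1/(2*4) = 0.1250
Imag part = 27.6948/(2*4) = 3.4618

0.1250 ± 3.4618i


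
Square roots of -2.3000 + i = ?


|z| = sqrt(5.29+1) = 2.5080
sqrt((|z|+a)/2) = sqrt((2.5080+(-2.3))/2) = sqrt(0.1040) = 0.3225
sqrt((|z|-a)/2) = sqrt((2.5080-(-2.3))/2) = sqrt(2.4040) = 1.5505

±(0.3225 + 1.5505i) i.e. 0.3225 + 1.5505i and -0.3225 - 1.5505i


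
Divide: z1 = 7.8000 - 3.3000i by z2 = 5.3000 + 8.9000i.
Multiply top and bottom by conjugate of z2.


Conjugate of z2 = 5.3000 - 8.9000i
Numerator: (7.8000 - 3.3000i)(5.3000 - 8.9000i) = 11.9700 - 86.9100i
Denominator: 5.3^2 + 8.9^2 = 107.3
Result = (11.9700 - 86.9100i)/107.3

0.1116 - 0.8100i


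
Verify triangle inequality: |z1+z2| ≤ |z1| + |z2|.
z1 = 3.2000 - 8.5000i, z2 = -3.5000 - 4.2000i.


|z1| = sqrt(3.2^2 + (-8.5)^2) = sqrt(82.49) = 9.0824
|z2| = sqrt((-3.5)^2 + (-4.2)^2) = sqrt(29.89) = 5.4672
z1+z2 = -0.3000 - 12.7000i
|z1+z2| = sqrt(161.38) = 12.7035
|z1|+|z2| = 9.0824 + 5.4672 = 14.5496

|z1+z2| = 12.7035 ≤ |z1|+|z2| = 14.5496 (verified)


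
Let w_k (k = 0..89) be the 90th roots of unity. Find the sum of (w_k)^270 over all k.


The roots are w_k = w^k with w = e^(2*pi*i/90), and (w^k)^270 = (w^270)^k.
So S = 1 + u + u^2 + ... + u^(89) with u = w^270.
270 = 3*90 + 0, so 270 is a multiple of 90 and u = (w^90)^3 = 1.
Every one of the 90 terms equals 1: S = 90

S = 90


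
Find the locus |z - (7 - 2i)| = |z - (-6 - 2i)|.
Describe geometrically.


Equal distances means the locus is the perpendicular bisector of z1 and z2.
Midpoint = ((7+(-6))/2, (-2+(-2))/2) = (0.5000, -2.0000)

Perpendicular bisector through (0.5000, -2.0000)


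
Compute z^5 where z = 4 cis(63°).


r^5 = 4^5 = 1024
n*theta = 5*63° = 315° = 315° (mod 360)
a = 1024*cos(315°) = 724.0773
b = 1024*sin(315°) = -724.0773

1024 cis(315°) = 724.0773 - 724.0773i


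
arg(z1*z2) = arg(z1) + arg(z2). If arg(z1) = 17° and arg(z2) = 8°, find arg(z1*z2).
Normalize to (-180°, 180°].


arg(z1*z2) = 17° + 8° = 25°
Normalized to (-180°, 180°]: 25°

25°


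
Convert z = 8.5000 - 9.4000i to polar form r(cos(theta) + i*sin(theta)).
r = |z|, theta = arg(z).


r = sqrt(72.25+88.36) = sqrt(160.61) = 12.6732
theta = atan2(-9.4, 8.5) = -47.8784 degrees

r = 12.6732, theta = -47.8784 degrees


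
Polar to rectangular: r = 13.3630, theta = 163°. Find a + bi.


a = 13.3630*cos(163°) = 13.3630*(-0.956305) = -12.7791
b = 13.3630*sin(163°) = 13.3630*0.292372 = 3.9070

-12.7791 + 3.9070i


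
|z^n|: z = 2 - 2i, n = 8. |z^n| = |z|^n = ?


|z| = sqrt(4+4) = sqrt(8) = 2.8284
|z^8| = |z|^8 = (sqrt(8))^8 = 8^4 = 4096

|z^8| = 4096


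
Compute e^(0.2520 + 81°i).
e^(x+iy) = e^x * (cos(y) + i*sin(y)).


e^0.2520 = 1.2866
cos(81°) = 0.15643
sin(81°) = 0.9877
Real = 1.2866*0.15643 = 0.2013
Imag = 1.2866*0.9877 = 1.2708

0.2013 + 1.2708i


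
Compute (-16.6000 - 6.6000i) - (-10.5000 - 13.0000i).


Real: -16.6 + 10.5 = -6.1
Imag: -6.6 + 13 = 6.4

-6.1000 + 6.4000i


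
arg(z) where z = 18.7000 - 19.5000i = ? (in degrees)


Re = 18.7, Im = -19.5
arg = atan2(-19.5, 18.7) = -46.1997 degrees

arg(z) = -46.1997 degrees


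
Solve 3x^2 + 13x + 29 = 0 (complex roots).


disc = 13^2 - 4*3*29 = 169 - 348 = -179
sqrt(|disc|) = sqrt(179) = 13.3791
Real part = -13/(2*3) = -2.1667
Imag part = 13.3791/(2*3) = 2.2298

-2.1667 ± 2.2298i


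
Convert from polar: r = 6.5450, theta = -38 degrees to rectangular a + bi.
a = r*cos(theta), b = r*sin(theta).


a = 6.5450*cos(-38°) = 6.5450*0.788 = 5.1575
b = 6.5450*sin(-38°) = 6.5450*(-0.61566) = -4.0295

5.1575 - 4.0295i


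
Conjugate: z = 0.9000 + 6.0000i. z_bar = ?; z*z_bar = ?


z_bar = 0.9000 - 6.0000i
z*z_bar = 0.9^2 + 6^2 = 0.81 + 36 = 36.81

z_bar = 0.9000 - 6.0000i, z*z_bar = 36.81


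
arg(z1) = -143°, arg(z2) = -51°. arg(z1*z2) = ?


arg(z1*z2) = -143° - 51° = -194°
Normalized to (-180°, 180°]: 166°

166°


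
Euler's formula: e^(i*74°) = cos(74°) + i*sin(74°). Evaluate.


cos(74°) = 0.2756
sin(74°) = 0.9613

e^(i*74°) = 0.2756 + 0.9613i


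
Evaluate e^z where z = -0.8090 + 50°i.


e^-0.8090 = 0.4453
cos(50°) = 0.6428
sin(50°) = 0.766
Real = 0.4453*0.6428 = 0.2862
Imag = 0.4453*0.766 = 0.3411

0.2862 + 0.3411i


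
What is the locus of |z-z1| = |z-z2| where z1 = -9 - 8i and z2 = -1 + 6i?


Equal distances means the locus is the perpendicular bisector of z1 and z2.
Midpoint = ((-9+(-1))/2, (-8+6)/2) = (-5.0000, -1.0000)

Perpendicular bisector through (-5.0000, -1.0000)


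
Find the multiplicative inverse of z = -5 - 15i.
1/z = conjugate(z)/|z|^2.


|z|^2 = 25+225 = 250
1/z = (-5 + 15i)/250

1/z = -0.0200 + 0.0600i


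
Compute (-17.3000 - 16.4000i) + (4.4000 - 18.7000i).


Real: -17.3 + 4.4 = -12.9
Imag: -16.4 - 18.7 = -35.1

-12.9000 - 35.1000i


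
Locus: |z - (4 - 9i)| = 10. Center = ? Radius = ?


|z - z0| = r is a circle with center z0 and radius r.
Center = (4, -9), radius = 10

Circle with center (4, -9) and radius 10


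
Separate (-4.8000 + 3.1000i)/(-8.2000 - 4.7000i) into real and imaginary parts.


Multiply by conjugate: (-4.8000 + 3.1000i)(-8.2000 + 4.7000i) / ((-8.2)^2 + (-4.7)^2)
Numerator real = -4.8*(-8.2) + 3.1*(-4.7) = 24.79
Numerator imag = 3.1*(-8.2) - (-4.8)*(-4.7) = -47.98
Denominator = 89.33
Re(z) = 24.79/89.33 = 0.2775
Im(z) = -47.98/89.33 = -0.5371

Re(z) = 0.2775, Im(z) = -0.5371


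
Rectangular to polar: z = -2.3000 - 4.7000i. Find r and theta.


r = sqrt(5.29+22.09) = sqrt(27.38) = 5.2326
theta = atan2(-4.7, -2.3) = -116.0754 degrees

r = 5.2326, theta = -116.0754 degrees


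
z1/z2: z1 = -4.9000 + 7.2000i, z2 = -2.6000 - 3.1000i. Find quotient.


Conjugate of z2 = -2.6000 + 3.1000i
Numerator: (-4.9000 + 7.2000i)(-2.6000 + 3.1000i) = -9.5800 - 33.9100i
Denominator: (-2.6)^2 + (-3.1)^2 = 16.37
Result = (-9.5800 - 33.9100i)/16.37

-0.5852 - 2.0715i


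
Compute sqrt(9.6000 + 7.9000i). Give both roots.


|z| = sqrt(92.16+62.41) = 12.4326
sqrt((|z|+a)/2) = sqrt((12.4326+9.6)/2) = sqrt(11.0163) = 3.3191
sqrt((|z|-a)/2) = sqrt((12.4326-9.6)/2) = sqrt(1.4163) = 1.1901

±(3.3191 + 1.1901i) i.e. 3.3191 + 1.1901i and -3.3191 - 1.1901i


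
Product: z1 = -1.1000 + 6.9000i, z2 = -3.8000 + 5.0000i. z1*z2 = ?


Real = -1.1*(-3.8) - 6.9*5 = 4.18 - 34.5 = -30.32
Imag = -1.1*5 - (3.8)*6.9 = -5.5 - (26.22) = -31.72

-30.3200 - 31.7200i


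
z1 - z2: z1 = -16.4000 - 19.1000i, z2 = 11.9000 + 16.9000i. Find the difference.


Real: -16.4 - 11.9 = -28.3
Imag: -19.1 - 16.9 = -36

-28.3000 - 36.0000i


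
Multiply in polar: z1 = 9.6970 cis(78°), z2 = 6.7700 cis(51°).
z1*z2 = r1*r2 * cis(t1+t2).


r = 9.6970 * 6.7700 = 65.6487
theta = 78° + 51° = 129° = 129° (mod 360)

65.6487 cis(129°)


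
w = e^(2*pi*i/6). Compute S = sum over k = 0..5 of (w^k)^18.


The roots are w_k = w^k with w = e^(2*pi*i/6), and (w^k)^18 = (w^18)^k.
So S = 1 + u + u^2 + ... + u^(5) with u = w^18.
18 = 3*6 + 0, so 18 is a multiple of 6 and u = (w^6)^3 = 1.
Every one of the 6 terms equals 1: S = 6

S = 6


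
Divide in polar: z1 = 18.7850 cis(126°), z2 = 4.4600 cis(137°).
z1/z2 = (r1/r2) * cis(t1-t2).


r = 18.7850 / 4.4600 = 4.2119
theta = 126° - 137° = -11° = 349° (mod 360)

4.2119 cis(349°)


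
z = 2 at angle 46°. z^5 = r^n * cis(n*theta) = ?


r^5 = 2^5 = 32
n*theta = 5*46° = 230° = 230° (mod 360)
a = 32*cos(230°) = -20.5692
b = 32*sin(230°) = -24.5134

32 cis(230°) = -20.5692 - 24.5134i


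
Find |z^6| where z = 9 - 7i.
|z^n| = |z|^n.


|z| = sqrt(81+49) = sqrt(130) = 11.4018
|z^6| = |z|^6 = (sqrt(130))^6 = 130^3 = 2197000

|z^6| = 2197000


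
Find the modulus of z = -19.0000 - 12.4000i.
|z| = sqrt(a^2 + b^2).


|z| = sqrt((-19)^2 + (-12.4)^2) = sqrt(361 + 153.76) = sqrt(514.76) = 22.6883

|z| = 22.6883


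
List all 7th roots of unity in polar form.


The 7th roots of unity are cis(360k/7°) for k=0..6
Angle step = 360/7 = 51.4286°
Primitive root: cis(51.4286°)
Primitive root = 0.6235 + 0.7818i

7 roots at angles: 0°, 51.4286°, 102.8571°, 154.2857°, 205.7143°, 257.1429°, 308.5714°


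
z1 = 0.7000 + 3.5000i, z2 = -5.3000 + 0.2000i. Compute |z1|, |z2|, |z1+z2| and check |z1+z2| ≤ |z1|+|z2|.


|z1| = sqrt(0.7^2 + 3.5^2) = sqrt(12.74) = 3.5693
|z2| = sqrt((-5.3)^2 + 0.2^2) = sqrt(28.13) = 5.3038
z1+z2 = -4.6000 + 3.7000i
|z1+z2| = sqrt(34.85) = 5.9034
|z1|+|z2| = 3.5693 + 5.3038 = 8.8731

|z1+z2| = 5.9034 ≤ |z1|+|z2| = 8.8731 (verified)


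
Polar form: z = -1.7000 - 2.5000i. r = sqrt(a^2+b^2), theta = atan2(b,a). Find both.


r = sqrt(2.89+6.25) = sqrt(9.14) = 3.0232
theta = atan2(-2.5, -1.7) = -124.2157 degrees

r = 3.0232, theta = -124.2157 degrees


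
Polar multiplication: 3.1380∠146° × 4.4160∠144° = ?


r = 3.1380 * 4.4160 = 13.8574
theta = 146° + 144° = 290° = 290° (mod 360)

13.8574 cis(290°)


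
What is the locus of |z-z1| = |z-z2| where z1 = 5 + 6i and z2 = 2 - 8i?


Equal distances means the locus is the perpendicular bisector of z1 and z2.
Midpoint = ((5+2)/2, (6+(-8))/2) = (3.5000, -1.0000)

Perpendicular bisector through (3.5000, -1.0000)


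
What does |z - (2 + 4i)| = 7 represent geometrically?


|z - z0| = r is a circle with center z0 and radius r.
Center = (2, 4), radius = 7

Circle with center (2, 4) and radius 7


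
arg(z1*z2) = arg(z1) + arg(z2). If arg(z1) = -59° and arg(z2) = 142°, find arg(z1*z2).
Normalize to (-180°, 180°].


arg(z1*z2) = -59° + 142° = 83°
Normalized to (-180°, 180°]: 83°

83°


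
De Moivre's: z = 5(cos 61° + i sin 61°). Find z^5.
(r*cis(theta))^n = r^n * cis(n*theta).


r^5 = 5^5 = 3125
n*theta = 5*61° = 305° = 305° (mod 360)
a = 3125*cos(305°) = 1792.4264
b = 3125*sin(305°) = -2559.8501

3125 cis(305°) = 1792.4264 - 2559.8501i


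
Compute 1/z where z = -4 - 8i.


|z|^2 = 16+64 = 80
1/z = (-4 + 8i)/80

1/z = -0.0500 + 0.1000i


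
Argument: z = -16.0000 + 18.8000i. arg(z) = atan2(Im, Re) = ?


Re = -16, Im = 18.8
arg = atan2(18.8, -16) = 130.3999 degrees

arg(z) = 130.3999 degrees


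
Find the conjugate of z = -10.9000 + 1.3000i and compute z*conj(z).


z_bar = -10.9000 - 1.3000i
z*z_bar = (-10.9)^2 + 1.3^2 = 118.81 + 1.69 = 120.5

z_bar = -10.9000 - 1.3000i, z*z_bar = 120.5


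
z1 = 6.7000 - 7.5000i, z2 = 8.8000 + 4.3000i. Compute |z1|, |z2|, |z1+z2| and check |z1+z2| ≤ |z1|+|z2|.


|z1| = sqrt(6.7^2 + (-7.5)^2) = sqrt(101.14) = 10.0568
|z2| = sqrt(8.8^2 + 4.3^2) = sqrt(95.93) = 9.7944
z1+z2 = 15.5000 - 3.2000i
|z1+z2| = sqrt(250.49) = 15.8269
|z1|+|z2| = 10.0568 + 9.7944 = 19.8512

|z1+z2| = 15.8269 ≤ |z1|+|z2| = 19.8512 (verified)


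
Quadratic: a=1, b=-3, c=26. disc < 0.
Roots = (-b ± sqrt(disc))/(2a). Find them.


disc = (-3)^2 - 4*1*26 = 9 - 104 = -95
sqrt(|disc|) = sqrt(95) = 9.7468
Real part = 3/(2*1) = 1.5000
Imag part = 9.7468/(2*1) = 4.8734

1.5000 ± 4.8734i


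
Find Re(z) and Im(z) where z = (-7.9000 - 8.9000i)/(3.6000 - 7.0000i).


Multiply by conjugate: (-7.9000 - 8.9000i)(3.6000 + 7.0000i) / (3.6^2 + (-7)^2)
Numerator real = -7.9*3.6 - (8.9)*(-7) = 33.86
Numerator imag = -8.9*3.6 - (-7.9)*(-7) = -87.34
Denominator = 61.96
Re(z) = 33.86/61.96 = 0.5465
Im(z) = -87.34/61.96 = -1.4096

Re(z) = 0.5465, Im(z) = -1.4096


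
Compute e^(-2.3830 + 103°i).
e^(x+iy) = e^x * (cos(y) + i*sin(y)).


e^-2.3830 = 0.0923
cos(103°) = -0.225
sin(103°) = 0.9744
Real = 0.0923*(-0.225) = -0.0208
Imag = 0.0923*0.9744 = 0.0899

-0.0208 + 0.0899i


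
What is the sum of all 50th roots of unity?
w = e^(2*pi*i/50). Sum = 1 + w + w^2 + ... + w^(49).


The sum of all 50th roots of unity is 0.
Geometric series: (1 - w^50)/(1 - w) = (1-1)/(1-w) = 0 since w^50 = 1, w ≠ 1.
Alternatively: coefficient of z^49 in z^50 - 1 is 0.

0


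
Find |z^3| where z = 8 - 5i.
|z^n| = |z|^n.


|z| = sqrt(64+25) = sqrt(89) = 9.4340
|z^3| = |z|^3 = (sqrt(89))^3 = 89*sqrt(89)

|z^3| = 89*sqrt(89) ≈ 839.6243


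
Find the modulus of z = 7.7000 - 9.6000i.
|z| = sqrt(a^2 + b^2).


|z| = sqrt(7.7^2 + (-9.6)^2) = sqrt(59.29 + 92.16) = sqrt(151.45) = 12.3065

|z| = 12.3065


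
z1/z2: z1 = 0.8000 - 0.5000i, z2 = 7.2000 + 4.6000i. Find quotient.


Conjugate of z2 = 7.2000 - 4.6000i
Numerator: (0.8000 - 0.5000i)(7.2000 - 4.6000i) = 3.4600 - 7.2800i
Denominator: 7.2^2 + 4.6^2 = 73
Result = (3.4600 - 7.2800i)/73

0.0474 - 0.0997i


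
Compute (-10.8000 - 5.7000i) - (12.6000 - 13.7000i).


Real: -10.8 - 12.6 = -23.4
Imag: -5.7 + 13.7 = 8

-23.4000 + 8.0000i


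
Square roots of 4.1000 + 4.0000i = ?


|z| = sqrt(16.81+16) = 5.7280
sqrt((|z|+a)/2) = sqrt((5.7280+4.1)/2) = sqrt(4.9140) = 2.2168
sqrt((|z|-a)/2) = sqrt((5.7280-4.1)/2) = sqrt(0.8140) = 0.9022

±(2.2168 + 0.9022i) i.e. 2.2168 + 0.9022i and -2.2168 - 0.9022i


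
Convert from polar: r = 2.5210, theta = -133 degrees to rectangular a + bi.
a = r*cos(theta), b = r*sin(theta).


a = 2.5210*cos(-133°) = 2.5210*(-0.682) = -1.7193
b = 2.5210*sin(-133°) = 2.5210*(-0.73135) = -1.8437

-1.7193 - 1.8437i


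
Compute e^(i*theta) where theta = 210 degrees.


cos(210°) = -0.8660
sin(210°) = -0.5000

e^(i*210°) = -0.8660 - 0.5000i


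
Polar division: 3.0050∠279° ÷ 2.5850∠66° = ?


r = 3.0050 / 2.5850 = 1.1625
theta = 279° - 66° = 213° = 213° (mod 360)

1.1625 cis(213°)


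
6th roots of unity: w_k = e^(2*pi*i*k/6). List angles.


The 6th roots of unity are cis(360k/6°) for k=0..5
Angle step = 360/6 = 60°
Primitive root: cis(60°)
Primitive root = 0.5000 + 0.8660i

6 roots at angles: 0°, 60°, 120°, 180°, 240°, 300°


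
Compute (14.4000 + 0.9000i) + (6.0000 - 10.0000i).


Real: 14.4 + 6 = 20.4
Imag: 0.9 - 10 = -9.1

20.4000 - 9.1000i


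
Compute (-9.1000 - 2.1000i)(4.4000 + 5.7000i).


Real = -9.1*4.4 - (-2.1)*5.7 = -40.04 - (-11.97) = -28.07
Imag = -9.1*5.7 + 4.4*(-2.1) = -51.87 - (9.24) = -61.11

-28.0700 - 61.1100i


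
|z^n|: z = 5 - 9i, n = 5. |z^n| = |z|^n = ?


|z| = sqrt(25+81) = sqrt(106) = 10.2956
|z^5| = |z|^5 = (sqrt(106))^5 = 106^2 * sqrt(106) = 11236*sqrt(106)

|z^5| = 11236*sqrt(106) ≈ 115681.7003


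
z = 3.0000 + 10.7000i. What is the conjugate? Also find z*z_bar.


z_bar = 3.0000 - 10.7000i
z*z_bar = 3^2 + 10.7^2 = 9 + 114.49 = 123.49

z_bar = 3.0000 - 10.7000i, z*z_bar = 123.49


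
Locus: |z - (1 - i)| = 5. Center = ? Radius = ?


|z - z0| = r is a circle with center z0 and radius r.
Center = (1, -1), radius = 5

Circle with center (1, -1) and radius 5


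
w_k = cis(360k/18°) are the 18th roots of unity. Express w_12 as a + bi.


Angle = 360*12/18 = 240°
a = cos(240°) = -0.5000
b = sin(240°) = -0.8660

-0.5000 - 0.8660i


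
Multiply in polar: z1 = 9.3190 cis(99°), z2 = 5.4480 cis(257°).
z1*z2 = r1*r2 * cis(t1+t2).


r = 9.3190 * 5.4480 = 50.7699
theta = 99° + 257° = 356° = 356° (mod 360)

50.7699 cis(356°)


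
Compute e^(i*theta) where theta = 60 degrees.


cos(60°) = 0.5000
sin(60°) = 0.8660

e^(i*60°) = 0.5000 + 0.8660i


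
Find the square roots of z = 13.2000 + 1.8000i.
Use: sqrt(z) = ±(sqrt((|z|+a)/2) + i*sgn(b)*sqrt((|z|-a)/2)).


|z| = sqrt(174.24+3.24) = 13.3222
sqrt((|z|+a)/2) = sqrt((13.3222+13.2)/2) = sqrt(13.2611) = 3.6416
sqrt((|z|-a)/2) = sqrt((13.3222-13.2)/2) = sqrt(0.0611) = 0.2471

±(3.6416 + 0.2471i) i.e. 3.6416 + 0.2471i and -3.6416 - 0.2471i


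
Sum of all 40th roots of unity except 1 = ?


With w = e^(2*pi*i/40), all 40 of the 40th roots of unity w^0 = 1, w, ..., w^(39) sum to 0: 1 + w + ... + w^(39) = (1 - w^40)/(1 - w) = 0 since w^40 = 1, w ≠ 1.
Removing the root 1: w + w^2 + ... + w^(39) = 0 - 1 = -1

Sum = -1


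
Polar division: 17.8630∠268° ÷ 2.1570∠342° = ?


r = 17.8630 / 2.1570 = 8.2814
theta = 268° - 342° = -74° = 286° (mod 360)

8.2814 cis(286°)


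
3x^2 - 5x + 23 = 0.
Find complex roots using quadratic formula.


disc = (-5)^2 - 4*3*23 = 25 - 276 = -251
sqrt(|disc|) = sqrt(251) = 15.8430
Real part = 5/(2*3) = 0.8333
Imag part = 15.8430/(2*3) = 2.6405

0.8333 ± 2.6405i


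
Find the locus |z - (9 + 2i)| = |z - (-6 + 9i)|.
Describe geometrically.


Equal distances means the locus is the perpendicular bisector of z1 and z2.
Midpoint = ((9+(-6))/2, (2+9)/2) = (1.5000, 5.5000)

Perpendicular bisector through (1.5000, 5.5000)


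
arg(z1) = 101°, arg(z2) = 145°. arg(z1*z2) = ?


arg(z1*z2) = 101° + 145° = 246°
Normalized to (-180°, 180°]: -114°

-114°


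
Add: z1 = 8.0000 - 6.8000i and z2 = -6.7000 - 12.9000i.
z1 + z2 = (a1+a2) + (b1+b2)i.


Real: 8 - 6.7 = 1.3
Imag: -6.8 - 12.9 = -19.7

1.3000 - 19.7000i


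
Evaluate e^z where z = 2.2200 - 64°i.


e^2.2200 = 9.2073
cos(-64°) = 0.43837
sin(-64°) = -0.8988
Real = 9.2073*0.43837 = 4.0362
Imag = 9.2073*(-0.8988) = -8.2755

4.0362 - 8.2755i


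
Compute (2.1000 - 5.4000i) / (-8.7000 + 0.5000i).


Conjugate of z2 = -8.7000 - 0.5000i
Numerator: (2.1000 - 5.4000i)(-8.7000 - 0.5000i) = -20.9700 + 45.9300i
Denominator: (-8.7)^2 + 0.5^2 = 75.94
Result = (-20.9700 + 45.9300i)/75.94

-0.2761 + 0.6048i


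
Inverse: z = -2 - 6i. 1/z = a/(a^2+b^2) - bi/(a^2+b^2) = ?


|z|^2 = 4+36 = 40
1/z = (-2 + 6i)/40

1/z = -0.0500 + 0.1500i


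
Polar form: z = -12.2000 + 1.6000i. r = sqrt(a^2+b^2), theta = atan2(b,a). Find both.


r = sqrt(148.84+2.56) = sqrt(151.4) = 12.3045
theta = atan2(1.6, -12.2) = 172.5284 degrees

r = 12.3045, theta = 172.5284 degrees


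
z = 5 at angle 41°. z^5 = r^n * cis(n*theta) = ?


r^5 = 5^5 = 3125
n*theta = 5*41° = 205° = 205° (mod 360)
a = 3125*cos(205°) = -2832.2118
b = 3125*sin(205°) = -1320.6821

3125 cis(205°) = -2832.2118 - 1320.6821i


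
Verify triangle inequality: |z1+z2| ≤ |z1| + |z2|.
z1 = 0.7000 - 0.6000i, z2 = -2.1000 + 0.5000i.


|z1| = sqrt(0.7^2 + (-0.6)^2) = sqrt(0.85) = 0.9220
|z2| = sqrt((-2.1)^2 + 0.5^2) = sqrt(4.66) = 2.1587
z1+z2 = -1.4000 - 0.1000i
|z1+z2| = sqrt(1.97) = 1.4036
|z1|+|z2| = 0.9220 + 2.1587 = 3.0807

|z1+z2| = 1.4036 ≤ |z1|+|z2| = 3.0807 (verified)


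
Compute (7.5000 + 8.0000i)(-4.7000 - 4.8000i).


Real = 7.5*(-4.7) - 8*(-4.8) = -35.25 - (-38.4) = 3.15
Imag = 7.5*(-4.8) - (4.7)*8 = -36 - (37.6) = -73.6

3.1500 - 73.6000i


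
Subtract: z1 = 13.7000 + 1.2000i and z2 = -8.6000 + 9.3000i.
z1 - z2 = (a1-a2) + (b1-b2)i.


Real: 13.7 + 8.6 = 22.3
Imag: 1.2 - 9.3 = -8.1

22.3000 - 8.1000i


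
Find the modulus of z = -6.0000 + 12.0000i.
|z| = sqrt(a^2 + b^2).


|z| = sqrt((-6)^2 + 12^2) = sqrt(36 + 144) = sqrt(180) = 13.4164

|z| = 13.4164


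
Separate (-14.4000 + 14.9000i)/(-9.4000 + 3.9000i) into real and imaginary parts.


Multiply by conjugate: (-14.4000 + 14.9000i)(-9.4000 - 3.9000i) / ((-9.4)^2 + 3.9^2)
Numerator real = -14.4*(-9.4) + 14.9*3.9 = 193.47
Numerator imag = 14.9*(-9.4) - (-14.4)*3.9 = -83.9
Denominator = 103.57
Re(z) = 193.47/103.57 = 1.8680
Im(z) = -83.9/103.57 = -0.8101

Re(z) = 1.8680, Im(z) = -0.8101


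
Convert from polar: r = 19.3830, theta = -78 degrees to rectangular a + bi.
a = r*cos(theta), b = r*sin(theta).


a = 19.3830*cos(-78°) = 19.3830*0.207912 = 4.0300
b = 19.3830*sin(-78°) = 19.3830*(-0.978148) = -18.9594

4.0300 - 18.9594i


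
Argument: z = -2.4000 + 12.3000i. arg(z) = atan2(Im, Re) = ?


Re = -2.4, Im = 12.3
arg = atan2(12.3, -2.4) = 101.0409 degrees

arg(z) = 101.0409 degrees


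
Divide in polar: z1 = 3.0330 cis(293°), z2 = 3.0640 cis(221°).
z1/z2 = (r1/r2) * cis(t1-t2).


r = 3.0330 / 3.0640 = 0.9899
theta = 293° - 221° = 72° = 72° (mod 360)

0.9899 cis(72°)


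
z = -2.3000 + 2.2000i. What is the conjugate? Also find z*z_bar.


z_bar = -2.3000 - 2.2000i
z*z_bar = (-2.3)^2 + 2.2^2 = 5.29 + 4.84 = 10.13

z_bar = -2.3000 - 2.2000i, z*z_bar = 10.13


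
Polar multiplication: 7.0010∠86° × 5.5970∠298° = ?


r = 7.0010 * 5.5970 = 39.1846
theta = 86° + 298° = 384° = 24° (mod 360)

39.1846 cis(24°)


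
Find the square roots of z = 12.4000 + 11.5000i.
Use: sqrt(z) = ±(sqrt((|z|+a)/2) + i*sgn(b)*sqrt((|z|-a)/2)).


|z| = sqrt(153.76+132.25) = 16.9118
sqrt((|z|+a)/2) = sqrt((16.9118+12.4)/2) = sqrt(14.6559) = 3.8283
sqrt((|z|-a)/2) = sqrt((16.9118-12.4)/2) = sqrt(2.2559) = 1.5020

±(3.8283 + 1.5020i) i.e. 3.8283 + 1.5020i and -3.8283 - 1.5020i


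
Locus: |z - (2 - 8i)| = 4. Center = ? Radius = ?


|z - z0| = r is a circle with center z0 and radius r.
Center = (2, -8), radius = 4

Circle with center (2, -8) and radius 4


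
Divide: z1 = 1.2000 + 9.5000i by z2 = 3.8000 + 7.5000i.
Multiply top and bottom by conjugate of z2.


Conjugate of z2 = 3.8000 - 7.5000i
Numerator: (1.2000 + 9.5000i)(3.8000 - 7.5000i) = 75.8100 + 27.1000i
Denominator: 3.8^2 + 7.5^2 = 70.69
Result = (75.8100 + 27.1000i)/70.69

1.0724 + 0.3834i


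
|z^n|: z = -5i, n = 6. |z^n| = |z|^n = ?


|z| = sqrt(0+25) = sqrt(25) = 5
|z^6| = |z|^6 = 5^6 = 15625

|z^6| = 15625


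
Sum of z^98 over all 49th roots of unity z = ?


The roots are w_k = w^k with w = e^(2*pi*i/49), and (w^k)^98 = (w^98)^k.
So S = 1 + u + u^2 + ... + u^(48) with u = w^98.
98 = 2*49 + 0, so 98 is a multiple of 49 and u = (w^49)^2 = 1.
Every one of the 49 terms equals 1: S = 49

S = 49


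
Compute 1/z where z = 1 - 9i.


|z|^2 = 1+81 = 82
1/z = (1 + 9i)/82

1/z = 0.0122 + 0.1098i


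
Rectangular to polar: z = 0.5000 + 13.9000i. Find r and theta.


r = sqrt(0.25+193.21) = sqrt(193.46) = 13.9090
theta = atan2(13.9, 0.5) = 87.9399 degrees

r = 13.9090, theta = 87.9399 degrees


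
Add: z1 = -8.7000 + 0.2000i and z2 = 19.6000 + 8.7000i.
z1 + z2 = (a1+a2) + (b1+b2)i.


Real: -8.7 + 19.6 = 10.9
Imag: 0.2 + 8.7 = 8.9

10.9000 + 8.9000i


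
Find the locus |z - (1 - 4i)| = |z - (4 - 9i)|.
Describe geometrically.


Equal distances means the locus is the perpendicular bisector of z1 and z2.
Midpoint = ((1+4)/2, (-4+(-9))/2) = (2.5000, -6.5000)

Perpendicular bisector through (2.5000, -6.5000)


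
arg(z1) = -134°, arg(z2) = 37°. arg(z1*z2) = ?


arg(z1*z2) = -134° + 37° = -97°
Normalized to (-180°, 180°]: -97°

-97°


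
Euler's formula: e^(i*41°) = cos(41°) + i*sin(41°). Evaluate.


cos(41°) = 0.7547
sin(41°) = 0.6561

e^(i*41°) = 0.7547 + 0.6561i


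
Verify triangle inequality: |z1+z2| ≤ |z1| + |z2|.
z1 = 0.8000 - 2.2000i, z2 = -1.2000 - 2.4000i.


|z1| = sqrt(0.8^2 + (-2.2)^2) = sqrt(5.48) = 2.3409
|z2| = sqrt((-1.2)^2 + (-2.4)^2) = sqrt(7.2) = 2.6833
z1+z2 = -0.4000 - 4.6000i
|z1+z2| = sqrt(21.32) = 4.6174
|z1|+|z2| = 2.3409 + 2.6833 = 5.0242

|z1+z2| = 4.6174 ≤ |z1|+|z2| = 5.0242 (verified)
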